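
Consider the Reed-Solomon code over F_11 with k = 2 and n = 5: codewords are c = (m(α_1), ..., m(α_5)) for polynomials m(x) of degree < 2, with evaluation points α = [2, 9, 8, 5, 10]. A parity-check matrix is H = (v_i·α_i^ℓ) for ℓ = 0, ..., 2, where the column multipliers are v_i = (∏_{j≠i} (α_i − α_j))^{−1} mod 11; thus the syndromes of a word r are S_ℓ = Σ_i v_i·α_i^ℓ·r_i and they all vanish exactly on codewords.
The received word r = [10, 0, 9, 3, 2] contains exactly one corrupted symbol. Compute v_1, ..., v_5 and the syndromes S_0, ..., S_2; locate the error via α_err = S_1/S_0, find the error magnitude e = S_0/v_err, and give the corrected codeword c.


S = (5, 10, 9), error at position 1, error magnitude e = 2, c = [8, 0, 9, 3, 2].

Step 1: column multipliers v_i = (∏_{j≠i}(α_i − α_j))^{−1} mod 11.
  i = 1 (α = 2): (2−9)(2−8)(2−5)(2−10) = (−7)·(−6)·(−3)·(−8) = 1008 ≡ 7, so v_1 = 7^{−1} = 8 (mod 11).
  i = 2 (α = 9): (9−2)(9−8)(9−5)(9−10) = 7·1·4·(−1) = −28 ≡ 5, so v_2 = 5^{−1} = 9 (mod 11).
  i = 3 (α = 8): (8−2)(8−9)(8−5)(8−10) = 6·(−1)·3·(−2) = 36 ≡ 3, so v_3 = 3^{−1} = 4 (mod 11).
  i = 4 (α = 5): (5−2)(5−9)(5−8)(5−10) = 3·(−4)·(−3)·(−5) = −180 ≡ 7, so v_4 = 7^{−1} = 8 (mod 11).
  i = 5 (α = 10): (10−2)(10−9)(10−8)(10−5) = 8·1·2·5 = 80 ≡ 3, so v_5 = 3^{−1} = 4 (mod 11).
  v = [8, 9, 4, 8, 4].
Step 2: syndromes of r = [10, 0, 9, 3, 2] (all sums mod 11).
  S_0 = Σ v_i r_i = 8·10 + 9·0 + 4·9 + 8·3 + 4·2 = 148 ≡ 5.
  S_1 = Σ v_i α_i r_i = 8·2·10 + 9·9·0 + 4·8·9 + 8·5·3 + 4·10·2 = 648 ≡ 10.
  α_i^2 mod 11 = [4, 4, 9, 3, 1].
  S_2 = Σ v_i α_i^2 r_i = 8·4·10 + 9·4·0 + 4·9·9 + 8·3·3 + 4·1·2 = 724 ≡ 9.
  S = (5, 10, 9) ≠ 0, so r is not a codeword (an error is present).
Step 3: locate the error. For a single error e at position i, S_ℓ = v_i·e·α_i^ℓ, so α_err = S_1/S_0.
  S_0^{−1} = 5^{−1} = 9 (mod 11), so α_err = 10·9 = 90 ≡ 2 = α_1. Error position i = 1.
  Consistency check: S_2/S_1 = 9·10 = 90 ≡ 2 = α_err ✓ (single-error assumption holds).
Step 4: error magnitude e = S_0/v_1 = S_0·∏_{j≠1}(α_1 − α_j) = 5·7 = 35 ≡ 2 (mod 11).
Step 5: correct position 1: c_1 = r_1 − e = 10 − 2 ≡ 8 (mod 11). Hence c = [8, 0, 9, 3, 2].
  Check: interpolating c through the α_i gives m(x) = 4 + 2·x (degree < 2) with m(α_i) = c_i for every i, so c is indeed a codeword.


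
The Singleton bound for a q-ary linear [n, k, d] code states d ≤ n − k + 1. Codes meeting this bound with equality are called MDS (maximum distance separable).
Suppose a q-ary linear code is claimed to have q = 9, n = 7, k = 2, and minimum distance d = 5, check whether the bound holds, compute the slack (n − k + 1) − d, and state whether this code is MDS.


Singleton RHS = n − k + 1 = 6, slack = 1, bound satisfied, not MDS.

Singleton bound: d ≤ n − k + 1.
Here n = 7, k = 2, so n − k + 1 = 6.
Given d = 5, check d ≤ 6: YES.
Slack = (n − k + 1) − d = 1.
The code is NOT MDS (slack = 1 > 0).
Description: the claimed parameters are [7, 2, 5]_9; such a code would be non-MDS.


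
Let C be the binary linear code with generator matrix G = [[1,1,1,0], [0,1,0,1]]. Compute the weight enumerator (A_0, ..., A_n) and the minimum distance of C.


Weight distribution: A_0 = 1, A_2 = 1, A_3 = 2. Minimum distance d = 2.

Enumerate all 2^2 = 4 messages m ∈ F_2^2.
For each, compute codeword c = mG in F_2^4, then tally its weight.
  m = 00 → c = 0000, weight = 0.
  m = 10 → c = 1110, weight = 3.
  m = 01 → c = 0101, weight = 2.
  m = 11 → c = 1011, weight = 3.
Tally weights:
  weight 0: 1 codewords.
  weight 2: 1 codewords.
  weight 3: 2 codewords.
Minimum distance d = smallest w > 0 with A_w > 0 = 2.
Sanity: Σ A_w = 4 = 2^2 = 4 ✓.


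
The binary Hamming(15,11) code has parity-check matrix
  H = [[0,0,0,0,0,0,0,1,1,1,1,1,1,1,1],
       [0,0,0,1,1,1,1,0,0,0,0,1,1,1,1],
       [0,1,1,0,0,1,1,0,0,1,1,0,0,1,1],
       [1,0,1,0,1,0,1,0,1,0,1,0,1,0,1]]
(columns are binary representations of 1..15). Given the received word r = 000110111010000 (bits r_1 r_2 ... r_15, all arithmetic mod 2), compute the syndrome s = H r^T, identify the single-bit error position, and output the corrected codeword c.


s = (1, 1, 0, 0)^T, error position = 12, corrected codeword c = 000110111011000

Compute s = H r^T mod 2 one row at a time:
  s_1 = 1 + 1 + 0 + 1 + 0 + 0 + 0 + 0 = 3 ≡ 1 (mod 2).
  s_2 = 1 + 1 + 0 + 1 + 0 + 0 + 0 + 0 = 3 ≡ 1 (mod 2).
  s_3 = 0 + 0 + 0 + 1 + 0 + 1 + 0 + 0 = 2 ≡ 0 (mod 2).
  s_4 = 0 + 0 + 1 + 1 + 1 + 1 + 0 + 0 = 4 ≡ 0 (mod 2).
s = (1, 1, 0, 0)^T — this equals column 12 of H (binary 1100), so error is at position 12.
Correct: flip bit 12 of r = 000110111010000 to get c = 000110111011000.


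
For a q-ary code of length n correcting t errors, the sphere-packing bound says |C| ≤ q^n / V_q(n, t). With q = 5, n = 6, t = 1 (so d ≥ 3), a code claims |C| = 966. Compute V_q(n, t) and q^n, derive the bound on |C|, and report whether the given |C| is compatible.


V_q(n, t) = 25, q^n = 15625, Hamming bound = 625, |C| = 966 > bound (violated).

Step 1: Compute V_q(n, t) = Σ_{j=0}^1 C(n, j) (q−1)^j.
  j = 0: C(6,0)·(4)^0 = 1·1 = 1.
  j = 1: C(6,1)·(4)^1 = 6·4 = 24.
  V_q(n, t) = 1 + 24 = 25.
Step 2: q^n = 5^6 = 15625.
Step 3: Hamming bound ⌊q^n / V_q(n,t)⌋ = ⌊15625/25⌋ = 625.
Step 4: Compare |C| = 966 to 625: violated.
The claimed |C| lies above the Hamming bound, so no 5-ary code of length 6 with d ≥ 3 can have 966 codewords.


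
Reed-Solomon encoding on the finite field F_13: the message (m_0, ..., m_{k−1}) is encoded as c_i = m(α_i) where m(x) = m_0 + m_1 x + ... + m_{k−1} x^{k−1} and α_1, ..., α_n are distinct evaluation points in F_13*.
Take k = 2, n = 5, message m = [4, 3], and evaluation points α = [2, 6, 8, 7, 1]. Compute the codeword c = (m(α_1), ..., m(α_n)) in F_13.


c = [10, 9, 2, 12, 7]

Message polynomial: m(x) = 4 + 3·x (mod 13).
For each evaluation point α_i, compute m(α_i) mod 13:
  α_1 = 2: Horner steps 3 → 10, so m(2) = 10.
  α_2 = 6: Horner steps 3 → 9, so m(6) = 9.
  α_3 = 8: Horner steps 3 → 2, so m(8) = 2.
  α_4 = 7: Horner steps 3 → 12, so m(7) = 12.
  α_5 = 1: Horner steps 3 → 7, so m(1) = 7.
Codeword c = [10, 9, 2, 12, 7] ∈ F_13^5.


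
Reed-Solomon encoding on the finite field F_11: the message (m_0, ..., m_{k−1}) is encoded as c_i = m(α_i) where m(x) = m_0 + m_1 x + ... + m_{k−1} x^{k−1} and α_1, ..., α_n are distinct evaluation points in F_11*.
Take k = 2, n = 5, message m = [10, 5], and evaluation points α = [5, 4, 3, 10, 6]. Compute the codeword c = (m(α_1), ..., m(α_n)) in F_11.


c = [2, 8, 3, 5, 7]

Message polynomial: m(x) = 10 + 5·x (mod 11).
For each evaluation point α_i, compute m(α_i) mod 11:
  α_1 = 5: Horner steps 5 → 2, so m(5) = 2.
  α_2 = 4: Horner steps 5 → 8, so m(4) = 8.
  α_3 = 3: Horner steps 5 → 3, so m(3) = 3.
  α_4 = 10: Horner steps 5 → 5, so m(10) = 5.
  α_5 = 6: Horner steps 5 → 7, so m(6) = 7.
Codeword c = [2, 8, 3, 5, 7] ∈ F_11^5.


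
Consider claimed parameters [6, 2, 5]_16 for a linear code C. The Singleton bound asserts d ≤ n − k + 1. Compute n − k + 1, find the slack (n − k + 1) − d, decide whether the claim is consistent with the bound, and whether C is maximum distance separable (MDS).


Singleton RHS = n − k + 1 = 5, slack = 0, bound satisfied, MDS.

Singleton bound: d ≤ n − k + 1.
Here n = 6, k = 2, so n − k + 1 = 5.
Given d = 5, check d ≤ 5: YES.
Slack = (n − k + 1) − d = 0.
The code is MDS (slack = 0).
Description: the claimed parameters are [6, 2, 5]_16; such a code would be MDS (meets Singleton bound).


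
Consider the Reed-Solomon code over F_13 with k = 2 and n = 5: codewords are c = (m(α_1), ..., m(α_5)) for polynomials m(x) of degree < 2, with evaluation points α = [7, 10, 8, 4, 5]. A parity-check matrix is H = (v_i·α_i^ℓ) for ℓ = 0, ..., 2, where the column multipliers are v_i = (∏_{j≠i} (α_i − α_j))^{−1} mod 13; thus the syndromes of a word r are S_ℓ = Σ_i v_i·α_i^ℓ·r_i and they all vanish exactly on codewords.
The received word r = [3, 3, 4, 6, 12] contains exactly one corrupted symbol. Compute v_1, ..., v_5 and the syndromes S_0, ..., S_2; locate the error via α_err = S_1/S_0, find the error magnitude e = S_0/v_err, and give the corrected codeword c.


S = (1, 7, 10), error at position 1, error magnitude e = 5, c = [11, 3, 4, 6, 12].

Step 1: column multipliers v_i = (∏_{j≠i}(α_i − α_j))^{−1} mod 13.
  i = 1 (α = 7): (7−10)(7−8)(7−4)(7−5) = (−3)·(−1)·3·2 = 18 ≡ 5, so v_1 = 5^{−1} = 8 (mod 13).
  i = 2 (α = 10): (10−7)(10−8)(10−4)(10−5) = 3·2·6·5 = 180 ≡ 11, so v_2 = 11^{−1} = 6 (mod 13).
  i = 3 (α = 8): (8−7)(8−10)(8−4)(8−5) = 1·(−2)·4·3 = −24 ≡ 2, so v_3 = 2^{−1} = 7 (mod 13).
  i = 4 (α = 4): (4−7)(4−10)(4−8)(4−5) = (−3)·(−6)·(−4)·(−1) = 72 ≡ 7, so v_4 = 7^{−1} = 2 (mod 13).
  i = 5 (α = 5): (5−7)(5−10)(5−8)(5−4) = (−2)·(−5)·(−3)·1 = −30 ≡ 9, so v_5 = 9^{−1} = 3 (mod 13).
  v = [8, 6, 7, 2, 3].
Step 2: syndromes of r = [3, 3, 4, 6, 12] (all sums mod 13).
  S_0 = Σ v_i r_i = 8·3 + 6·3 + 7·4 + 2·6 + 3·12 = 118 ≡ 1.
  S_1 = Σ v_i α_i r_i = 8·7·3 + 6·10·3 + 7·8·4 + 2·4·6 + 3·5·12 = 800 ≡ 7.
  α_i^2 mod 13 = [10, 9, 12, 3, 12].
  S_2 = Σ v_i α_i^2 r_i = 8·10·3 + 6·9·3 + 7·12·4 + 2·3·6 + 3·12·12 = 1206 ≡ 10.
  S = (1, 7, 10) ≠ 0, so r is not a codeword (an error is present).
Step 3: locate the error. For a single error e at position i, S_ℓ = v_i·e·α_i^ℓ, so α_err = S_1/S_0.
  S_0^{−1} = 1^{−1} = 1 (mod 13), so α_err = 7·1 = 7 ≡ 7 = α_1. Error position i = 1.
  Consistency check: S_2/S_1 = 10·2 = 20 ≡ 7 = α_err ✓ (single-error assumption holds).
Step 4: error magnitude e = S_0/v_1 = S_0·∏_{j≠1}(α_1 − α_j) = 1·5 = 5 ≡ 5 (mod 13).
Step 5: correct position 1: c_1 = r_1 − e = 3 − 5 ≡ 11 (mod 13). Hence c = [11, 3, 4, 6, 12].
  Check: interpolating c through the α_i gives m(x) = 8 + 6·x (degree < 2) with m(α_i) = c_i for every i, so c is indeed a codeword.


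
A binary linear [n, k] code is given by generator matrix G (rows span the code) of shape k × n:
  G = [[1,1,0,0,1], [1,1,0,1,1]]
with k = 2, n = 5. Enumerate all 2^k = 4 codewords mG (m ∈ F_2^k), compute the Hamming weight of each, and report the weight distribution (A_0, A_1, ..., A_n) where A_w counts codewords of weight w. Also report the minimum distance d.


Weight distribution: A_0 = 1, A_1 = 1, A_3 = 1, A_4 = 1. Minimum distance d = 1.

Enumerate all 2^2 = 4 messages m ∈ F_2^2.
For each, compute codeword c = mG in F_2^5, then tally its weight.
  m = 00 → c = 00000, weight = 0.
  m = 10 → c = 11001, weight = 3.
  m = 01 → c = 11011, weight = 4.
  m = 11 → c = 00010, weight = 1.
Tally weights:
  weight 0: 1 codewords.
  weight 1: 1 codewords.
  weight 3: 1 codewords.
  weight 4: 1 codewords.
Minimum distance d = smallest w > 0 with A_w > 0 = 1.
Sanity: Σ A_w = 4 = 2^2 = 4 ✓.


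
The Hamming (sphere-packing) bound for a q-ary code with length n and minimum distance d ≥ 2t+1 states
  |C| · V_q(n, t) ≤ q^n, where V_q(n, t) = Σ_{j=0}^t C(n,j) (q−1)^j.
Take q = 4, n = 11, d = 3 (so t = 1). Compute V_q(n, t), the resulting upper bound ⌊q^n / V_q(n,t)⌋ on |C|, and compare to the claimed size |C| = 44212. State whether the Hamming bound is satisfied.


V_q(n, t) = 34, q^n = 4194304, Hamming bound = 123361, |C| = 44212 ≤ bound (satisfied).

Step 1: Compute V_q(n, t) = Σ_{j=0}^1 C(n, j) (q−1)^j.
  j = 0: C(11,0)·(3)^0 = 1·1 = 1.
  j = 1: C(11,1)·(3)^1 = 11·3 = 33.
  V_q(n, t) = 1 + 33 = 34.
Step 2: q^n = 4^11 = 4194304.
Step 3: Hamming bound ⌊q^n / V_q(n,t)⌋ = ⌊4194304/34⌋ = 123361.
Step 4: Compare |C| = 44212 to 123361: satisfied.
The claimed |C| lies below the Hamming bound.


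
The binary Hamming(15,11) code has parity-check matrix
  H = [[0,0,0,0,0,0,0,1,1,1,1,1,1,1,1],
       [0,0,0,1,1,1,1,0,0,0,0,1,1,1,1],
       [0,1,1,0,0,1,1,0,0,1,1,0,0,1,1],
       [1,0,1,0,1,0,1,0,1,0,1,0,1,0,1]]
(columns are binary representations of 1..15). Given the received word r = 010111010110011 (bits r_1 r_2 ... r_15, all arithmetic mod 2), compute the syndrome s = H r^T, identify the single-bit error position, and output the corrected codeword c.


s = (1, 1, 0, 1)^T, error position = 13, corrected codeword c = 010111010110111

Compute s = H r^T mod 2 one row at a time:
  s_1 = 1 + 0 + 1 + 1 + 0 + 0 + 1 + 1 = 5 ≡ 1 (mod 2).
  s_2 = 1 + 1 + 1 + 0 + 0 + 0 + 1 + 1 = 5 ≡ 1 (mod 2).
  s_3 = 1 + 0 + 1 + 0 + 1 + 1 + 1 + 1 = 6 ≡ 0 (mod 2).
  s_4 = 0 + 0 + 1 + 0 + 0 + 1 + 0 + 1 = 3 ≡ 1 (mod 2).
s = (1, 1, 0, 1)^T — this equals column 13 of H (binary 1101), so error is at position 13.
Correct: flip bit 13 of r = 010111010110011 to get c = 010111010110111.


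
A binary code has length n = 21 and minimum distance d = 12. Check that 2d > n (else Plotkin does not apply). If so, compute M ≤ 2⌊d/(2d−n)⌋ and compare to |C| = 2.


Plotkin bound M ≤ 8; given |C| = 2 ≤ bound (satisfied).

Check applicability: 2d = 24, n = 21.
2d − n = 3 > 0, so Plotkin applies.
Compute d/(2d−n) = 12/3 ≈ 4.0000.
⌊d/(2d−n)⌋ = 4.
Plotkin bound: M ≤ 2·4 = 8.
Given |C| = 2, check: satisfied.
This |C| is below the Plotkin bound.


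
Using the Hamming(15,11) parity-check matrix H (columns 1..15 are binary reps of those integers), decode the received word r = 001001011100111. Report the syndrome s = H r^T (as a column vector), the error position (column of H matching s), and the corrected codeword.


s = (0, 0, 1, 0)^T, error position = 2, corrected codeword c = 011001011100111

Compute s = H r^T mod 2 one row at a time:
  s_1 = 1 + 1 + 1 + 0 + 0 + 1 + 1 + 1 = 6 ≡ 0 (mod 2).
  s_2 = 0 + 0 + 1 + 0 + 0 + 1 + 1 + 1 = 4 ≡ 0 (mod 2).
  s_3 = 0 + 1 + 1 + 0 + 1 + 0 + 1 + 1 = 5 ≡ 1 (mod 2).
  s_4 = 0 + 1 + 0 + 0 + 1 + 0 + 1 + 1 = 4 ≡ 0 (mod 2).
s = (0, 0, 1, 0)^T — this equals column 2 of H (binary 0010), so error is at position 2.
Correct: flip bit 2 of r = 001001011100111 to get c = 011001011100111.


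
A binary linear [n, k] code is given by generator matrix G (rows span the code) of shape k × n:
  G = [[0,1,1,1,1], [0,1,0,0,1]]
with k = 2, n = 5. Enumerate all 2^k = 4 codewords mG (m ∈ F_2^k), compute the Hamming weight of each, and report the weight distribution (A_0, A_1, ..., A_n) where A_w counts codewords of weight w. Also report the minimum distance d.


Weight distribution: A_0 = 1, A_2 = 2, A_4 = 1. Minimum distance d = 2.

Enumerate all 2^2 = 4 messages m ∈ F_2^2.
For each, compute codeword c = mG in F_2^5, then tally its weight.
  m = 00 → c = 00000, weight = 0.
  m = 10 → c = 01111, weight = 4.
  m = 01 → c = 01001, weight = 2.
  m = 11 → c = 00110, weight = 2.
Tally weights:
  weight 0: 1 codewords.
  weight 2: 2 codewords.
  weight 4: 1 codewords.
Minimum distance d = smallest w > 0 with A_w > 0 = 2.
Sanity: Σ A_w = 4 = 2^2 = 4 ✓.


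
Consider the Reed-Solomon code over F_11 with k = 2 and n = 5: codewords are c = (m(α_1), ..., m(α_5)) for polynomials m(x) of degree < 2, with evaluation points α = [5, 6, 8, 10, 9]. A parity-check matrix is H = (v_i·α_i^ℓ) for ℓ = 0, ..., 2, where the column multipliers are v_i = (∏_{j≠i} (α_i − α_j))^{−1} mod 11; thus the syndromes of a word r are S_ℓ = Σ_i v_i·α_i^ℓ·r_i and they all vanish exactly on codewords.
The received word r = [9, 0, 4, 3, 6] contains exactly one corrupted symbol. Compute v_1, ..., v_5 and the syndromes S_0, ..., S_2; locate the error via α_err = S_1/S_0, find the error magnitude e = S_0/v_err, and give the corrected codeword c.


S = (4, 7, 4), error at position 4, error magnitude e = 6, c = [9, 0, 4, 8, 6].

Step 1: column multipliers v_i = (∏_{j≠i}(α_i − α_j))^{−1} mod 11.
  i = 1 (α = 5): (5−6)(5−8)(5−10)(5−9) = (−1)·(−3)·(−5)·(−4) = 60 ≡ 5, so v_1 = 5^{−1} = 9 (mod 11).
  i = 2 (α = 6): (6−5)(6−8)(6−10)(6−9) = 1·(−2)·(−4)·(−3) = −24 ≡ 9, so v_2 = 9^{−1} = 5 (mod 11).
  i = 3 (α = 8): (8−5)(8−6)(8−10)(8−9) = 3·2·(−2)·(−1) = 12 ≡ 1, so v_3 = 1^{−1} = 1 (mod 11).
  i = 4 (α = 10): (10−5)(10−6)(10−8)(10−9) = 5·4·2·1 = 40 ≡ 7, so v_4 = 7^{−1} = 8 (mod 11).
  i = 5 (α = 9): (9−5)(9−6)(9−8)(9−10) = 4·3·1·(−1) = −12 ≡ 10, so v_5 = 10^{−1} = 10 (mod 11).
  v = [9, 5, 1, 8, 10].
Step 2: syndromes of r = [9, 0, 4, 3, 6] (all sums mod 11).
  S_0 = Σ v_i r_i = 9·9 + 5·0 + 1·4 + 8·3 + 10·6 = 169 ≡ 4.
  S_1 = Σ v_i α_i r_i = 9·5·9 + 5·6·0 + 1·8·4 + 8·10·3 + 10·9·6 = 1217 ≡ 7.
  α_i^2 mod 11 = [3, 3, 9, 1, 4].
  S_2 = Σ v_i α_i^2 r_i = 9·3·9 + 5·3·0 + 1·9·4 + 8·1·3 + 10·4·6 = 543 ≡ 4.
  S = (4, 7, 4) ≠ 0, so r is not a codeword (an error is present).
Step 3: locate the error. For a single error e at position i, S_ℓ = v_i·e·α_i^ℓ, so α_err = S_1/S_0.
  S_0^{−1} = 4^{−1} = 3 (mod 11), so α_err = 7·3 = 21 ≡ 10 = α_4. Error position i = 4.
  Consistency check: S_2/S_1 = 4·8 = 32 ≡ 10 = α_err ✓ (single-error assumption holds).
Step 4: error magnitude e = S_0/v_4 = S_0·∏_{j≠4}(α_4 − α_j) = 4·7 = 28 ≡ 6 (mod 11).
Step 5: correct position 4: c_4 = r_4 − e = 3 − 6 ≡ 8 (mod 11). Hence c = [9, 0, 4, 8, 6].
  Check: interpolating c through the α_i gives m(x) = 10 + 2·x (degree < 2) with m(α_i) = c_i for every i, so c is indeed a codeword.


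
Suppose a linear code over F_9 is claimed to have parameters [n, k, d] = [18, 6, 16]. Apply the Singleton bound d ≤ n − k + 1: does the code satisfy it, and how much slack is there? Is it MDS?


Singleton RHS = n − k + 1 = 13, slack = -3, bound violated (no such code; not MDS).

Singleton bound: d ≤ n − k + 1.
Here n = 18, k = 6, so n − k + 1 = 13.
Given d = 16, check d ≤ 13: NO.
Slack = (n − k + 1) − d = -3.
The slack is negative: d = 16 exceeds n − k + 1 = 13 by 3, so the Singleton bound is violated and no linear [18, 6, 16]_9 code can exist. In particular it is not MDS (MDS requires d = n − k + 1 exactly).
Description: the claimed parameters are [18, 6, 16]_9; such a code would be impossible (violates the Singleton bound).


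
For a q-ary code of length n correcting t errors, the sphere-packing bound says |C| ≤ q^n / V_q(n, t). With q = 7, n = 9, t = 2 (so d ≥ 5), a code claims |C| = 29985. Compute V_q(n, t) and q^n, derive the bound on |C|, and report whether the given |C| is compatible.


V_q(n, t) = 1351, q^n = 40353607, Hamming bound = 29869, |C| = 29985 > bound (violated).

Step 1: Compute V_q(n, t) = Σ_{j=0}^2 C(n, j) (q−1)^j.
  j = 0: C(9,0)·(6)^0 = 1·1 = 1.
  j = 1: C(9,1)·(6)^1 = 9·6 = 54.
  j = 2: C(9,2)·(6)^2 = 36·36 = 1296.
  V_q(n, t) = 1 + 54 + 1296 = 1351.
Step 2: q^n = 7^9 = 40353607.
Step 3: Hamming bound ⌊q^n / V_q(n,t)⌋ = ⌊40353607/1351⌋ = 29869.
Step 4: Compare |C| = 29985 to 29869: violated.
The claimed |C| lies above the Hamming bound, so no 7-ary code of length 9 with d ≥ 5 can have 29985 codewords.


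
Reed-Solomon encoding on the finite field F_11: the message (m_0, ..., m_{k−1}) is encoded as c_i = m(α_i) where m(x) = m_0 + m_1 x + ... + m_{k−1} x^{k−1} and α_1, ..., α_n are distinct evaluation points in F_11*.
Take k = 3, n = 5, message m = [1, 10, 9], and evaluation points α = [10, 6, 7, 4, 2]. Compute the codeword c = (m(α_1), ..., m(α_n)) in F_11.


c = [0, 0, 6, 9, 2]

Message polynomial: m(x) = 1 + 10·x + 9·x^2 (mod 11).
For each evaluation point α_i, compute m(α_i) mod 11:
  α_1 = 10: Horner steps 9 → 1 → 0, so m(10) = 0.
  α_2 = 6: Horner steps 9 → 9 → 0, so m(6) = 0.
  α_3 = 7: Horner steps 9 → 7 → 6, so m(7) = 6.
  α_4 = 4: Horner steps 9 → 2 → 9, so m(4) = 9.
  α_5 = 2: Horner steps 9 → 6 → 2, so m(2) = 2.
Codeword c = [0, 0, 6, 9, 2] ∈ F_11^5.


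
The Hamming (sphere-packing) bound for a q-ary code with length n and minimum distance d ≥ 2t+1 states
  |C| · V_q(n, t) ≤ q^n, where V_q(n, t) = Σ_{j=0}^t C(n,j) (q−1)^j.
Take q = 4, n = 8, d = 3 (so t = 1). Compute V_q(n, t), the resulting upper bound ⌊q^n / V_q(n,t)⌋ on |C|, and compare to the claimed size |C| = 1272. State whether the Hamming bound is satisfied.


V_q(n, t) = 25, q^n = 65536, Hamming bound = 2621, |C| = 1272 ≤ bound (satisfied).

Step 1: Compute V_q(n, t) = Σ_{j=0}^1 C(n, j) (q−1)^j.
  j = 0: C(8,0)·(3)^0 = 1·1 = 1.
  j = 1: C(8,1)·(3)^1 = 8·3 = 24.
  V_q(n, t) = 1 + 24 = 25.
Step 2: q^n = 4^8 = 65536.
Step 3: Hamming bound ⌊q^n / V_q(n,t)⌋ = ⌊65536/25⌋ = 2621.
Step 4: Compare |C| = 1272 to 2621: satisfied.
The claimed |C| lies below the Hamming bound.


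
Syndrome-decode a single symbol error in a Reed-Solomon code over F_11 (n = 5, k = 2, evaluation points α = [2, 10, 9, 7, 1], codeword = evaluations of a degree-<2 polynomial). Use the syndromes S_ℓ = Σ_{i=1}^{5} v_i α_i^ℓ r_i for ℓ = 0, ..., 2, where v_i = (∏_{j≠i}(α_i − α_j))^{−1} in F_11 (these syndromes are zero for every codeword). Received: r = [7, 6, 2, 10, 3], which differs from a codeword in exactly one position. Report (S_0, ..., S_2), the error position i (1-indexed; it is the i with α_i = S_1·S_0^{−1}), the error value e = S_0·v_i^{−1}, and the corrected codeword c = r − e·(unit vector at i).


S = (4, 6, 9), error at position 4, error magnitude e = 5, c = [7, 6, 2, 5, 3].

Step 1: column multipliers v_i = (∏_{j≠i}(α_i − α_j))^{−1} mod 11.
  i = 1 (α = 2): (2−10)(2−9)(2−7)(2−1) = (−8)·(−7)·(−5)·1 = −280 ≡ 6, so v_1 = 6^{−1} = 2 (mod 11).
  i = 2 (α = 10): (10−2)(10−9)(10−7)(10−1) = 8·1·3·9 = 216 ≡ 7, so v_2 = 7^{−1} = 8 (mod 11).
  i = 3 (α = 9): (9−2)(9−10)(9−7)(9−1) = 7·(−1)·2·8 = −112 ≡ 9, so v_3 = 9^{−1} = 5 (mod 11).
  i = 4 (α = 7): (7−2)(7−10)(7−9)(7−1) = 5·(−3)·(−2)·6 = 180 ≡ 4, so v_4 = 4^{−1} = 3 (mod 11).
  i = 5 (α = 1): (1−2)(1−10)(1−9)(1−7) = (−1)·(−9)·(−8)·(−6) = 432 ≡ 3, so v_5 = 3^{−1} = 4 (mod 11).
  v = [2, 8, 5, 3, 4].
Step 2: syndromes of r = [7, 6, 2, 10, 3] (all sums mod 11).
  S_0 = Σ v_i r_i = 2·7 + 8·6 + 5·2 + 3·10 + 4·3 = 114 ≡ 4.
  S_1 = Σ v_i α_i r_i = 2·2·7 + 8·10·6 + 5·9·2 + 3·7·10 + 4·1·3 = 820 ≡ 6.
  α_i^2 mod 11 = [4, 1, 4, 5, 1].
  S_2 = Σ v_i α_i^2 r_i = 2·4·7 + 8·1·6 + 5·4·2 + 3·5·10 + 4·1·3 = 306 ≡ 9.
  S = (4, 6, 9) ≠ 0, so r is not a codeword (an error is present).
Step 3: locate the error. For a single error e at position i, S_ℓ = v_i·e·α_i^ℓ, so α_err = S_1/S_0.
  S_0^{−1} = 4^{−1} = 3 (mod 11), so α_err = 6·3 = 18 ≡ 7 = α_4. Error position i = 4.
  Consistency check: S_2/S_1 = 9·2 = 18 ≡ 7 = α_err ✓ (single-error assumption holds).
Step 4: error magnitude e = S_0/v_4 = S_0·∏_{j≠4}(α_4 − α_j) = 4·4 = 16 ≡ 5 (mod 11).
Step 5: correct position 4: c_4 = r_4 − e = 10 − 5 ≡ 5 (mod 11). Hence c = [7, 6, 2, 5, 3].
  Check: interpolating c through the α_i gives m(x) = 10 + 4·x (degree < 2) with m(α_i) = c_i for every i, so c is indeed a codeword.


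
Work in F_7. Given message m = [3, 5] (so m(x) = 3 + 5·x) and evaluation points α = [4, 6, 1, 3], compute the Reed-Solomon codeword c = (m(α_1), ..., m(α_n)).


c = [2, 5, 1, 4]

Message polynomial: m(x) = 3 + 5·x (mod 7).
For each evaluation point α_i, compute m(α_i) mod 7:
  α_1 = 4: Horner steps 5 → 2, so m(4) = 2.
  α_2 = 6: Horner steps 5 → 5, so m(6) = 5.
  α_3 = 1: Horner steps 5 → 1, so m(1) = 1.
  α_4 = 3: Horner steps 5 → 4, so m(3) = 4.
Codeword c = [2, 5, 1, 4] ∈ F_7^4.


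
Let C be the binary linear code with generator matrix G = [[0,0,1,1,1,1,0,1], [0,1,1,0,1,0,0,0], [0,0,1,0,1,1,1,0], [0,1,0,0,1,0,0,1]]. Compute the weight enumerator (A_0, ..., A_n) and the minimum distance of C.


Weight distribution: A_0 = 1, A_2 = 1, A_3 = 6, A_4 = 5, A_5 = 2, A_6 = 1. Minimum distance d = 2.

Enumerate all 2^4 = 16 messages m ∈ F_2^4.
For each, compute codeword c = mG in F_2^8, then tally its weight.
  m = 0000 → c = 00000000, weight = 0.
  m = 1000 → c = 00111101, weight = 5.
  m = 0100 → c = 01101000, weight = 3.
  m = 1100 → c = 01010101, weight = 4.
  m = 0010 → c = 00101110, weight = 4.
  m = 1010 → c = 00010011, weight = 3.
  m = 0110 → c = 01000110, weight = 3.
  m = 1110 → c = 01111011, weight = 6.
  m = 0001 → c = 01001001, weight = 3.
  m = 1001 → c = 01110100, weight = 4.
  m = 0101 → c = 00100001, weight = 2.
  m = 1101 → c = 00011100, weight = 3.
  m = 0011 → c = 01100111, weight = 5.
  m = 1011 → c = 01011010, weight = 4.
  m = 0111 → c = 00001111, weight = 4.
  m = 1111 → c = 00110010, weight = 3.
Tally weights:
  weight 0: 1 codewords.
  weight 2: 1 codewords.
  weight 3: 6 codewords.
  weight 4: 5 codewords.
  weight 5: 2 codewords.
  weight 6: 1 codewords.
Minimum distance d = smallest w > 0 with A_w > 0 = 2.
Sanity: Σ A_w = 16 = 2^4 = 16 ✓.


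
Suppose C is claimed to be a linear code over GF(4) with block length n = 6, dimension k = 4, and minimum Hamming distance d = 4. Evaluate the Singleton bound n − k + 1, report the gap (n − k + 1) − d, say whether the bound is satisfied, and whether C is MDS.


Singleton RHS = n − k + 1 = 3, slack = -1, bound violated (no such code; not MDS).

Singleton bound: d ≤ n − k + 1.
Here n = 6, k = 4, so n − k + 1 = 3.
Given d = 4, check d ≤ 3: NO.
Slack = (n − k + 1) − d = -1.
The slack is negative: d = 4 exceeds n − k + 1 = 3 by 1, so the Singleton bound is violated and no linear [6, 4, 4]_4 code can exist. In particular it is not MDS (MDS requires d = n − k + 1 exactly).
Description: the claimed parameters are [6, 4, 4]_4; such a code would be impossible (violates the Singleton bound).


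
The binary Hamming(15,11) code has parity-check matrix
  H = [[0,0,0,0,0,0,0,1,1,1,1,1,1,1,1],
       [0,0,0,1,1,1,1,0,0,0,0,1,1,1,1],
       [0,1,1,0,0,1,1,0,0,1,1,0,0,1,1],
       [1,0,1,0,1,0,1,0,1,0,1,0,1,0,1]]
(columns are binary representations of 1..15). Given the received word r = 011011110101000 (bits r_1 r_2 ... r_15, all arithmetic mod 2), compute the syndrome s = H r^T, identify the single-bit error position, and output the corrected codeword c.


s = (1, 0, 1, 1)^T, error position = 11, corrected codeword c = 011011110111000

Compute s = H r^T mod 2 one row at a time:
  s_1 = 1 + 0 + 1 + 0 + 1 + 0 + 0 + 0 = 3 ≡ 1 (mod 2).
  s_2 = 0 + 1 + 1 + 1 + 1 + 0 + 0 + 0 = 4 ≡ 0 (mod 2).
  s_3 = 1 + 1 + 1 + 1 + 1 + 0 + 0 + 0 = 5 ≡ 1 (mod 2).
  s_4 = 0 + 1 + 1 + 1 + 0 + 0 + 0 + 0 = 3 ≡ 1 (mod 2).
s = (1, 0, 1, 1)^T — this equals column 11 of H (binary 1011), so error is at position 11.
Correct: flip bit 11 of r = 011011110101000 to get c = 011011110111000.


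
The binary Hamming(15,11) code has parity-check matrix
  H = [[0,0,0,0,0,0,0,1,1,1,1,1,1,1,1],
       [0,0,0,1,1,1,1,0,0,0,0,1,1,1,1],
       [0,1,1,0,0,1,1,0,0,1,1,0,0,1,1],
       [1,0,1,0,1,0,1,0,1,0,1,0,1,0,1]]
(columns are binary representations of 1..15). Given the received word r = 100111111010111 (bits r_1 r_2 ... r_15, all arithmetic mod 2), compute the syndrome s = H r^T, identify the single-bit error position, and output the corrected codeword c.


s = (0, 1, 1, 1)^T, error position = 7, corrected codeword c = 100111011010111

Compute s = H r^T mod 2 one row at a time:
  s_1 = 1 + 1 + 0 + 1 + 0 + 1 + 1 + 1 = 6 ≡ 0 (mod 2).
  s_2 = 1 + 1 + 1 + 1 + 0 + 1 + 1 + 1 = 7 ≡ 1 (mod 2).
  s_3 = 0 + 0 + 1 + 1 + 0 + 1 + 1 + 1 = 5 ≡ 1 (mod 2).
  s_4 = 1 + 0 + 1 + 1 + 1 + 1 + 1 + 1 = 7 ≡ 1 (mod 2).
s = (0, 1, 1, 1)^T — this equals column 7 of H (binary 0111), so error is at position 7.
Correct: flip bit 7 of r = 100111111010111 to get c = 100111011010111.


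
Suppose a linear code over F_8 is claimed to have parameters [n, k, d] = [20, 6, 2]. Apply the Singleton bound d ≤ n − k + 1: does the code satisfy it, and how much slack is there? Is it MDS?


Singleton RHS = n − k + 1 = 15, slack = 13, bound satisfied, not MDS.

Singleton bound: d ≤ n − k + 1.
Here n = 20, k = 6, so n − k + 1 = 15.
Given d = 2, check d ≤ 15: YES.
Slack = (n − k + 1) − d = 13.
The code is NOT MDS (slack = 13 > 0).
Description: the claimed parameters are [20, 6, 2]_8; such a code would be non-MDS.


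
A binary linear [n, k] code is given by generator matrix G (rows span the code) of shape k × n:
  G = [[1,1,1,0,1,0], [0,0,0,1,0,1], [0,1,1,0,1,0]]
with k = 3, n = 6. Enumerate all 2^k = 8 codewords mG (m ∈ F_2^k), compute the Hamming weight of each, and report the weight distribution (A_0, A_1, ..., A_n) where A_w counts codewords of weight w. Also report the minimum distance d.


Weight distribution: A_0 = 1, A_1 = 1, A_2 = 1, A_3 = 2, A_4 = 1, A_5 = 1, A_6 = 1. Minimum distance d = 1.

Enumerate all 2^3 = 8 messages m ∈ F_2^3.
For each, compute codeword c = mG in F_2^6, then tally its weight.
  m = 000 → c = 000000, weight = 0.
  m = 100 → c = 111010, weight = 4.
  m = 010 → c = 000101, weight = 2.
  m = 110 → c = 111111, weight = 6.
  m = 001 → c = 011010, weight = 3.
  m = 101 → c = 100000, weight = 1.
  m = 011 → c = 011111, weight = 5.
  m = 111 → c = 100101, weight = 3.
Tally weights:
  weight 0: 1 codewords.
  weight 1: 1 codewords.
  weight 2: 1 codewords.
  weight 3: 2 codewords.
  weight 4: 1 codewords.
  weight 5: 1 codewords.
  weight 6: 1 codewords.
Minimum distance d = smallest w > 0 with A_w > 0 = 1.
Sanity: Σ A_w = 8 = 2^3 = 8 ✓.


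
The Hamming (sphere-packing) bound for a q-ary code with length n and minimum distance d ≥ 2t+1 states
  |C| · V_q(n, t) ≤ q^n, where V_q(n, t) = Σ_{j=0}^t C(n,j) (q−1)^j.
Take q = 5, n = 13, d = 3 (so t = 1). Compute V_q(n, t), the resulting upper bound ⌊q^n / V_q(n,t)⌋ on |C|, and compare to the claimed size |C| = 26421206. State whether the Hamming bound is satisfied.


V_q(n, t) = 53, q^n = 1220703125, Hamming bound = 23032134, |C| = 26421206 > bound (violated).

Step 1: Compute V_q(n, t) = Σ_{j=0}^1 C(n, j) (q−1)^j.
  j = 0: C(13,0)·(4)^0 = 1·1 = 1.
  j = 1: C(13,1)·(4)^1 = 13·4 = 52.
  V_q(n, t) = 1 + 52 = 53.
Step 2: q^n = 5^13 = 1220703125.
Step 3: Hamming bound ⌊q^n / V_q(n,t)⌋ = ⌊1220703125/53⌋ = 23032134.
Step 4: Compare |C| = 26421206 to 23032134: violated.
The claimed |C| lies above the Hamming bound, so no 5-ary code of length 13 with d ≥ 3 can have 26421206 codewords.


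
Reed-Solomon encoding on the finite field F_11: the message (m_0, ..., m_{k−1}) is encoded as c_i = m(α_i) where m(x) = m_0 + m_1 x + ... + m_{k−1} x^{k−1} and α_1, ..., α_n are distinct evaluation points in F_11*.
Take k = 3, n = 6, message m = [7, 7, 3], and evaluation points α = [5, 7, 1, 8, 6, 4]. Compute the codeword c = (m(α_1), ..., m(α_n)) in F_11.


c = [7, 5, 6, 2, 3, 6]

Message polynomial: m(x) = 7 + 7·x + 3·x^2 (mod 11).
For each evaluation point α_i, compute m(α_i) mod 11:
  α_1 = 5: Horner steps 3 → 0 → 7, so m(5) = 7.
  α_2 = 7: Horner steps 3 → 6 → 5, so m(7) = 5.
  α_3 = 1: Horner steps 3 → 10 → 6, so m(1) = 6.
  α_4 = 8: Horner steps 3 → 9 → 2, so m(8) = 2.
  α_5 = 6: Horner steps 3 → 3 → 3, so m(6) = 3.
  α_6 = 4: Horner steps 3 → 8 → 6, so m(4) = 6.
Codeword c = [7, 5, 6, 2, 3, 6] ∈ F_11^6.


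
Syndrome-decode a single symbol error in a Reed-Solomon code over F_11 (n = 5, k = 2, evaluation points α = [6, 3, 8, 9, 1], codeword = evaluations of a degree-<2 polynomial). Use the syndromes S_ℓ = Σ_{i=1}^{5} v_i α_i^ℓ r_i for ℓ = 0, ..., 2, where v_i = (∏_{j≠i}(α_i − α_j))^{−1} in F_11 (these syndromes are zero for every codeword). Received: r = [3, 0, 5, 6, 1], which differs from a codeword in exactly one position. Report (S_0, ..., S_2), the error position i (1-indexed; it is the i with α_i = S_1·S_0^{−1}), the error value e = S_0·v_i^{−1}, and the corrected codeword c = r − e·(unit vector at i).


S = (8, 8, 8), error at position 5, error magnitude e = 3, c = [3, 0, 5, 6, 9].

Step 1: column multipliers v_i = (∏_{j≠i}(α_i − α_j))^{−1} mod 11.
  i = 1 (α = 6): (6−3)(6−8)(6−9)(6−1) = 3·(−2)·(−3)·5 = 90 ≡ 2, so v_1 = 2^{−1} = 6 (mod 11).
  i = 2 (α = 3): (3−6)(3−8)(3−9)(3−1) = (−3)·(−5)·(−6)·2 = −180 ≡ 7, so v_2 = 7^{−1} = 8 (mod 11).
  i = 3 (α = 8): (8−6)(8−3)(8−9)(8−1) = 2·5·(−1)·7 = −70 ≡ 7, so v_3 = 7^{−1} = 8 (mod 11).
  i = 4 (α = 9): (9−6)(9−3)(9−8)(9−1) = 3·6·1·8 = 144 ≡ 1, so v_4 = 1^{−1} = 1 (mod 11).
  i = 5 (α = 1): (1−6)(1−3)(1−8)(1−9) = (−5)·(−2)·(−7)·(−8) = 560 ≡ 10, so v_5 = 10^{−1} = 10 (mod 11).
  v = [6, 8, 8, 1, 10].
Step 2: syndromes of r = [3, 0, 5, 6, 1] (all sums mod 11).
  S_0 = Σ v_i r_i = 6·3 + 8·0 + 8·5 + 1·6 + 10·1 = 74 ≡ 8.
  S_1 = Σ v_i α_i r_i = 6·6·3 + 8·3·0 + 8·8·5 + 1·9·6 + 10·1·1 = 492 ≡ 8.
  α_i^2 mod 11 = [3, 9, 9, 4, 1].
  S_2 = Σ v_i α_i^2 r_i = 6·3·3 + 8·9·0 + 8·9·5 + 1·4·6 + 10·1·1 = 448 ≡ 8.
  S = (8, 8, 8) ≠ 0, so r is not a codeword (an error is present).
Step 3: locate the error. For a single error e at position i, S_ℓ = v_i·e·α_i^ℓ, so α_err = S_1/S_0.
  S_0^{−1} = 8^{−1} = 7 (mod 11), so α_err = 8·7 = 56 ≡ 1 = α_5. Error position i = 5.
  Consistency check: S_2/S_1 = 8·7 = 56 ≡ 1 = α_err ✓ (single-error assumption holds).
Step 4: error magnitude e = S_0/v_5 = S_0·∏_{j≠5}(α_5 − α_j) = 8·10 = 80 ≡ 3 (mod 11).
Step 5: correct position 5: c_5 = r_5 − e = 1 − 3 ≡ 9 (mod 11). Hence c = [3, 0, 5, 6, 9].
  Check: interpolating c through the α_i gives m(x) = 8 + 1·x (degree < 2) with m(α_i) = c_i for every i, so c is indeed a codeword.


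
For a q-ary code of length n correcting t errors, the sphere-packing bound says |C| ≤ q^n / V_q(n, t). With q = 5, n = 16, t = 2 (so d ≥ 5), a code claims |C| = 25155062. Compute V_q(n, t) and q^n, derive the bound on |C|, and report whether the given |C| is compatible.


V_q(n, t) = 1985, q^n = 152587890625, Hamming bound = 76870473, |C| = 25155062 ≤ bound (satisfied).

Step 1: Compute V_q(n, t) = Σ_{j=0}^2 C(n, j) (q−1)^j.
  j = 0: C(16,0)·(4)^0 = 1·1 = 1.
  j = 1: C(16,1)·(4)^1 = 16·4 = 64.
  j = 2: C(16,2)·(4)^2 = 120·16 = 1920.
  V_q(n, t) = 1 + 64 + 1920 = 1985.
Step 2: q^n = 5^16 = 152587890625.
Step 3: Hamming bound ⌊q^n / V_q(n,t)⌋ = ⌊152587890625/1985⌋ = 76870473.
Step 4: Compare |C| = 25155062 to 76870473: satisfied.
The claimed |C| lies below the Hamming bound.


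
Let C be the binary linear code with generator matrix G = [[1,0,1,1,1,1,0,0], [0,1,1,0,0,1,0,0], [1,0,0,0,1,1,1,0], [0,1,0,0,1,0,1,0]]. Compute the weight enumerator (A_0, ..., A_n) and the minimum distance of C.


Weight distribution: A_0 = 1, A_2 = 1, A_3 = 6, A_4 = 5, A_5 = 2, A_6 = 1. Minimum distance d = 2.

Enumerate all 2^4 = 16 messages m ∈ F_2^4.
For each, compute codeword c = mG in F_2^8, then tally its weight.
  m = 0000 → c = 00000000, weight = 0.
  m = 1000 → c = 10111100, weight = 5.
  m = 0100 → c = 01100100, weight = 3.
  m = 1100 → c = 11011000, weight = 4.
  m = 0010 → c = 10001110, weight = 4.
  m = 1010 → c = 00110010, weight = 3.
  m = 0110 → c = 11101010, weight = 5.
  m = 1110 → c = 01010110, weight = 4.
  m = 0001 → c = 01001010, weight = 3.
  m = 1001 → c = 11110110, weight = 6.
  m = 0101 → c = 00101110, weight = 4.
  m = 1101 → c = 10010010, weight = 3.
  m = 0011 → c = 11000100, weight = 3.
  m = 1011 → c = 01111000, weight = 4.
  m = 0111 → c = 10100000, weight = 2.
  m = 1111 → c = 00011100, weight = 3.
Tally weights:
  weight 0: 1 codewords.
  weight 2: 1 codewords.
  weight 3: 6 codewords.
  weight 4: 5 codewords.
  weight 5: 2 codewords.
  weight 6: 1 codewords.
Minimum distance d = smallest w > 0 with A_w > 0 = 2.
Sanity: Σ A_w = 16 = 2^4 = 16 ✓.


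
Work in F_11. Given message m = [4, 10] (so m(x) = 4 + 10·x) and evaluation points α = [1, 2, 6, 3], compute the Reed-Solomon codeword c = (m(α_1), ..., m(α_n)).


c = [3, 2, 9, 1]

Message polynomial: m(x) = 4 + 10·x (mod 11).
For each evaluation point α_i, compute m(α_i) mod 11:
  α_1 = 1: Horner steps 10 → 3, so m(1) = 3.
  α_2 = 2: Horner steps 10 → 2, so m(2) = 2.
  α_3 = 6: Horner steps 10 → 9, so m(6) = 9.
  α_4 = 3: Horner steps 10 → 1, so m(3) = 1.
Codeword c = [3, 2, 9, 1] ∈ F_11^4.


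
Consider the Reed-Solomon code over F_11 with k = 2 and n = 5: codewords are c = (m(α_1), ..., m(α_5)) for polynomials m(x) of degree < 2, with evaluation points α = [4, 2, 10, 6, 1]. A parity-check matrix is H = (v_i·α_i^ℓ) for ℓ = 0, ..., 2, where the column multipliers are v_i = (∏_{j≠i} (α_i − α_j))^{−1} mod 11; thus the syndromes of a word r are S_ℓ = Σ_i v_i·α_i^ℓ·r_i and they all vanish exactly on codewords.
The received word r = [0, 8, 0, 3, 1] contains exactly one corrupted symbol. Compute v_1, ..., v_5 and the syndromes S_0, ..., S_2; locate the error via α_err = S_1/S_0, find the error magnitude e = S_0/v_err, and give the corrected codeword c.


S = (2, 9, 2), error at position 3, error magnitude e = 2, c = [0, 8, 9, 3, 1].

Step 1: column multipliers v_i = (∏_{j≠i}(α_i − α_j))^{−1} mod 11.
  i = 1 (α = 4): (4−2)(4−10)(4−6)(4−1) = 2·(−6)·(−2)·3 = 72 ≡ 6, so v_1 = 6^{−1} = 2 (mod 11).
  i = 2 (α = 2): (2−4)(2−10)(2−6)(2−1) = (−2)·(−8)·(−4)·1 = −64 ≡ 2, so v_2 = 2^{−1} = 6 (mod 11).
  i = 3 (α = 10): (10−4)(10−2)(10−6)(10−1) = 6·8·4·9 = 1728 ≡ 1, so v_3 = 1^{−1} = 1 (mod 11).
  i = 4 (α = 6): (6−4)(6−2)(6−10)(6−1) = 2·4·(−4)·5 = −160 ≡ 5, so v_4 = 5^{−1} = 9 (mod 11).
  i = 5 (α = 1): (1−4)(1−2)(1−10)(1−6) = (−3)·(−1)·(−9)·(−5) = 135 ≡ 3, so v_5 = 3^{−1} = 4 (mod 11).
  v = [2, 6, 1, 9, 4].
Step 2: syndromes of r = [0, 8, 0, 3, 1] (all sums mod 11).
  S_0 = Σ v_i r_i = 2·0 + 6·8 + 1·0 + 9·3 + 4·1 = 79 ≡ 2.
  S_1 = Σ v_i α_i r_i = 2·4·0 + 6·2·8 + 1·10·0 + 9·6·3 + 4·1·1 = 262 ≡ 9.
  α_i^2 mod 11 = [5, 4, 1, 3, 1].
  S_2 = Σ v_i α_i^2 r_i = 2·5·0 + 6·4·8 + 1·1·0 + 9·3·3 + 4·1·1 = 277 ≡ 2.
  S = (2, 9, 2) ≠ 0, so r is not a codeword (an error is present).
Step 3: locate the error. For a single error e at position i, S_ℓ = v_i·e·α_i^ℓ, so α_err = S_1/S_0.
  S_0^{−1} = 2^{−1} = 6 (mod 11), so α_err = 9·6 = 54 ≡ 10 = α_3. Error position i = 3.
  Consistency check: S_2/S_1 = 2·5 = 10 ≡ 10 = α_err ✓ (single-error assumption holds).
Step 4: error magnitude e = S_0/v_3 = S_0·∏_{j≠3}(α_3 − α_j) = 2·1 = 2 ≡ 2 (mod 11).
Step 5: correct position 3: c_3 = r_3 − e = 0 − 2 ≡ 9 (mod 11). Hence c = [0, 8, 9, 3, 1].
  Check: interpolating c through the α_i gives m(x) = 5 + 7·x (degree < 2) with m(α_i) = c_i for every i, so c is indeed a codeword.


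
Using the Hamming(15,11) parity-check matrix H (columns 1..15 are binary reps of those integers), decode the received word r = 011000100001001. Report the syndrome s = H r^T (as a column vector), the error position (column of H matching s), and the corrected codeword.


s = (0, 1, 0, 1)^T, error position = 5, corrected codeword c = 011010100001001

Compute s = H r^T mod 2 one row at a time:
  s_1 = 0 + 0 + 0 + 0 + 1 + 0 + 0 + 1 = 2 ≡ 0 (mod 2).
  s_2 = 0 + 0 + 0 + 1 + 1 + 0 + 0 + 1 = 3 ≡ 1 (mod 2).
  s_3 = 1 + 1 + 0 + 1 + 0 + 0 + 0 + 1 = 4 ≡ 0 (mod 2).
  s_4 = 0 + 1 + 0 + 1 + 0 + 0 + 0 + 1 = 3 ≡ 1 (mod 2).
s = (0, 1, 0, 1)^T — this equals column 5 of H (binary 0101), so error is at position 5.
Correct: flip bit 5 of r = 011000100001001 to get c = 011010100001001.


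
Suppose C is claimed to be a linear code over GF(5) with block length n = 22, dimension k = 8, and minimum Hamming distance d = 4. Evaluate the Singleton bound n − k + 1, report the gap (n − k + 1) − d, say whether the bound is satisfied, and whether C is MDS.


Singleton RHS = n − k + 1 = 15, slack = 11, bound satisfied, not MDS.

Singleton bound: d ≤ n − k + 1.
Here n = 22, k = 8, so n − k + 1 = 15.
Given d = 4, check d ≤ 15: YES.
Slack = (n − k + 1) − d = 11.
The code is NOT MDS (slack = 11 > 0).
Description: the claimed parameters are [22, 8, 4]_5; such a code would be non-MDS.
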